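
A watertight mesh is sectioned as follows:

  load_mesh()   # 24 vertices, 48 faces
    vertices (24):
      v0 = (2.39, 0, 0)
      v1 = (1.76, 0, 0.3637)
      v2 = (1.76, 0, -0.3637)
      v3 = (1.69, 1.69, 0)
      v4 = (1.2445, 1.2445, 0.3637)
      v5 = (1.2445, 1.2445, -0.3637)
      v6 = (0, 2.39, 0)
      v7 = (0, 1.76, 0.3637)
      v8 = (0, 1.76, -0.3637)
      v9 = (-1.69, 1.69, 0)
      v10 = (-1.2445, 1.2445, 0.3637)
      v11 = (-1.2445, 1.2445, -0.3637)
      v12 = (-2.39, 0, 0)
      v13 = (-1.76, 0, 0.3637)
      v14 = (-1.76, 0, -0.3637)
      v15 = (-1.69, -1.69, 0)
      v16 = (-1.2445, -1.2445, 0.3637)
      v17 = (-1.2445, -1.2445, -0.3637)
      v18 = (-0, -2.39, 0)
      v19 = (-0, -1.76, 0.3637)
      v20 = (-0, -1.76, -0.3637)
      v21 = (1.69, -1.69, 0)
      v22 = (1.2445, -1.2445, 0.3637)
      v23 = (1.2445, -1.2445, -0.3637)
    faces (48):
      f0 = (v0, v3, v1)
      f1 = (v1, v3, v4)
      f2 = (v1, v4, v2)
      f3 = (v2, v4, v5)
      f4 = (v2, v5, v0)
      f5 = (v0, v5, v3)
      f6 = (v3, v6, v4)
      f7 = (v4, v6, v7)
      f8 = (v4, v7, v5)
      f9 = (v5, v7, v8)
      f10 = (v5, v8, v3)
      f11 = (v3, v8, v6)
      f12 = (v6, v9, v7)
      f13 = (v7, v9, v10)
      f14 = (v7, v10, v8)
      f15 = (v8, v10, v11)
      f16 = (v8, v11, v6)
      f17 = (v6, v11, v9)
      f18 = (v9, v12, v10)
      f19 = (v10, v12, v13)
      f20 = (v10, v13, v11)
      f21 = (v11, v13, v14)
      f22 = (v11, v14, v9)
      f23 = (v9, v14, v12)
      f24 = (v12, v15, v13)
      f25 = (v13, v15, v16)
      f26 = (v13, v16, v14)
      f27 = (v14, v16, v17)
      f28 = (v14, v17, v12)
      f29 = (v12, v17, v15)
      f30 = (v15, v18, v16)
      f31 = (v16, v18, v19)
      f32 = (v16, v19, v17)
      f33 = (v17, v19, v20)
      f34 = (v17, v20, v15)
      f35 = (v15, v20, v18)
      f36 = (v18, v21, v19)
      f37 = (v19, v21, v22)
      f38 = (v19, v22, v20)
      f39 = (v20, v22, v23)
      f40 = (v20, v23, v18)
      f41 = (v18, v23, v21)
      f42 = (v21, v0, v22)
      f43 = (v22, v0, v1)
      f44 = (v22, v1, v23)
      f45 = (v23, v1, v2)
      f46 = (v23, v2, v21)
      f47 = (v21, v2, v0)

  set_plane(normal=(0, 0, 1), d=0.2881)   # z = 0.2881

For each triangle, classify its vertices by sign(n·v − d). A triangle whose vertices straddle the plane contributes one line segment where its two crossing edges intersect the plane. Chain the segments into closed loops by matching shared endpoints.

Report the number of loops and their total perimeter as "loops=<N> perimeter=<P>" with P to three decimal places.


loops=2 perimeter=22.355

Straddling triangles (32 of 48):
  (v0,v3,v1) [--+] → (1.74545, 0.35129, 0.2881)–(1.89095, 0, 0.2881)  len=0.3802
  (v1,v3,v4) [+-+] → (1.74545, 0.35129, 0.2881)–(1.3371, 1.3371, 0.2881)  len=1.0670
  (v1,v4,v2) [++-] → (1.29808, 1.11516, 0.2881)–(1.76, 0, 0.2881)  len=1.2070
  (v2,v4,v5) [-+-] → (1.29808, 1.11516, 0.2881)–(1.2445, 1.2445, 0.2881)  len=0.1400
  (v3,v6,v4) [--+] → (0.985814, 1.48261, 0.2881)–(1.3371, 1.3371, 0.2881)  len=0.3802
  (v4,v6,v7) [+-+] → (0.985814, 1.48261, 0.2881)–(0, 1.89095, 0.2881)  len=1.0670
  (v4,v7,v5) [++-] → (0.129343, 1.70642, 0.2881)–(1.2445, 1.2445, 0.2881)  len=1.2070
  (v5,v7,v8) [-+-] → (0.129343, 1.70642, 0.2881)–(0, 1.76, 0.2881)  len=0.1400
  (v6,v9,v7) [--+] → (-0.35129, 1.74545, 0.2881)–(0, 1.89095, 0.2881)  len=0.3802
  (v7,v9,v10) [+-+] → (-0.35129, 1.74545, 0.2881)–(-1.3371, 1.3371, 0.2881)  len=1.0670
  (v7,v10,v8) [++-] → (-1.11516, 1.29808, 0.2881)–(0, 1.76, 0.2881)  len=1.2070
  (v8,v10,v11) [-+-] → (-1.11516, 1.29808, 0.2881)–(-1.2445, 1.2445, 0.2881)  len=0.1400
  (v9,v12,v10) [--+] → (-1.48261, 0.985814, 0.2881)–(-1.3371, 1.3371, 0.2881)  len=0.3802
  (v10,v12,v13) [+-+] → (-1.48261, 0.985814, 0.2881)–(-1.89095, 0, 0.2881)  len=1.0670
  (v10,v13,v11) [++-] → (-1.70642, 0.129343, 0.2881)–(-1.2445, 1.2445, 0.2881)  len=1.2070
  (v11,v13,v14) [-+-] → (-1.70642, 0.129343, 0.2881)–(-1.76, 0, 0.2881)  len=0.1400
  (v12,v15,v13) [--+] → (-1.74545, -0.35129, 0.2881)–(-1.89095, 0, 0.2881)  len=0.3802
  (v13,v15,v16) [+-+] → (-1.74545, -0.35129, 0.2881)–(-1.3371, -1.3371, 0.2881)  len=1.0670
  (v13,v16,v14) [++-] → (-1.29808, -1.11516, 0.2881)–(-1.76, 0, 0.2881)  len=1.2070
  (v14,v16,v17) [-+-] → (-1.29808, -1.11516, 0.2881)–(-1.2445, -1.2445, 0.2881)  len=0.1400
  (v15,v18,v16) [--+] → (-0.985814, -1.48261, 0.2881)–(-1.3371, -1.3371, 0.2881)  len=0.3802
  (v16,v18,v19) [+-+] → (-0.985814, -1.48261, 0.2881)–(0, -1.89095, 0.2881)  len=1.0670
  (v16,v19,v17) [++-] → (-0.129343, -1.70642, 0.2881)–(-1.2445, -1.2445, 0.2881)  len=1.2070
  (v17,v19,v20) [-+-] → (-0.129343, -1.70642, 0.2881)–(0, -1.76, 0.2881)  len=0.1400
  (v18,v21,v19) [--+] → (0.35129, -1.74545, 0.2881)–(0, -1.89095, 0.2881)  len=0.3802
  (v19,v21,v22) [+-+] → (0.35129, -1.74545, 0.2881)–(1.3371, -1.3371, 0.2881)  len=1.0670
  (v19,v22,v20) [++-] → (1.11516, -1.29808, 0.2881)–(0, -1.76, 0.2881)  len=1.2070
  (v20,v22,v23) [-+-] → (1.11516, -1.29808, 0.2881)–(1.2445, -1.2445, 0.2881)  len=0.1400
  (v21,v0,v22) [--+] → (1.48261, -0.985814, 0.2881)–(1.3371, -1.3371, 0.2881)  len=0.3802
  (v22,v0,v1) [+-+] → (1.48261, -0.985814, 0.2881)–(1.89095, 0, 0.2881)  len=1.0670
  (v22,v1,v23) [++-] → (1.70642, -0.129343, 0.2881)–(1.2445, -1.2445, 0.2881)  len=1.2070
  (v23,v1,v2) [-+-] → (1.70642, -0.129343, 0.2881)–(1.76, 0, 0.2881)  len=0.1400

Chained into 2 loop(s):
  loop 1: 16 segments, perimeter = 11.5782
  loop 2: 16 segments, perimeter = 10.7763
Total perimeter = 22.355


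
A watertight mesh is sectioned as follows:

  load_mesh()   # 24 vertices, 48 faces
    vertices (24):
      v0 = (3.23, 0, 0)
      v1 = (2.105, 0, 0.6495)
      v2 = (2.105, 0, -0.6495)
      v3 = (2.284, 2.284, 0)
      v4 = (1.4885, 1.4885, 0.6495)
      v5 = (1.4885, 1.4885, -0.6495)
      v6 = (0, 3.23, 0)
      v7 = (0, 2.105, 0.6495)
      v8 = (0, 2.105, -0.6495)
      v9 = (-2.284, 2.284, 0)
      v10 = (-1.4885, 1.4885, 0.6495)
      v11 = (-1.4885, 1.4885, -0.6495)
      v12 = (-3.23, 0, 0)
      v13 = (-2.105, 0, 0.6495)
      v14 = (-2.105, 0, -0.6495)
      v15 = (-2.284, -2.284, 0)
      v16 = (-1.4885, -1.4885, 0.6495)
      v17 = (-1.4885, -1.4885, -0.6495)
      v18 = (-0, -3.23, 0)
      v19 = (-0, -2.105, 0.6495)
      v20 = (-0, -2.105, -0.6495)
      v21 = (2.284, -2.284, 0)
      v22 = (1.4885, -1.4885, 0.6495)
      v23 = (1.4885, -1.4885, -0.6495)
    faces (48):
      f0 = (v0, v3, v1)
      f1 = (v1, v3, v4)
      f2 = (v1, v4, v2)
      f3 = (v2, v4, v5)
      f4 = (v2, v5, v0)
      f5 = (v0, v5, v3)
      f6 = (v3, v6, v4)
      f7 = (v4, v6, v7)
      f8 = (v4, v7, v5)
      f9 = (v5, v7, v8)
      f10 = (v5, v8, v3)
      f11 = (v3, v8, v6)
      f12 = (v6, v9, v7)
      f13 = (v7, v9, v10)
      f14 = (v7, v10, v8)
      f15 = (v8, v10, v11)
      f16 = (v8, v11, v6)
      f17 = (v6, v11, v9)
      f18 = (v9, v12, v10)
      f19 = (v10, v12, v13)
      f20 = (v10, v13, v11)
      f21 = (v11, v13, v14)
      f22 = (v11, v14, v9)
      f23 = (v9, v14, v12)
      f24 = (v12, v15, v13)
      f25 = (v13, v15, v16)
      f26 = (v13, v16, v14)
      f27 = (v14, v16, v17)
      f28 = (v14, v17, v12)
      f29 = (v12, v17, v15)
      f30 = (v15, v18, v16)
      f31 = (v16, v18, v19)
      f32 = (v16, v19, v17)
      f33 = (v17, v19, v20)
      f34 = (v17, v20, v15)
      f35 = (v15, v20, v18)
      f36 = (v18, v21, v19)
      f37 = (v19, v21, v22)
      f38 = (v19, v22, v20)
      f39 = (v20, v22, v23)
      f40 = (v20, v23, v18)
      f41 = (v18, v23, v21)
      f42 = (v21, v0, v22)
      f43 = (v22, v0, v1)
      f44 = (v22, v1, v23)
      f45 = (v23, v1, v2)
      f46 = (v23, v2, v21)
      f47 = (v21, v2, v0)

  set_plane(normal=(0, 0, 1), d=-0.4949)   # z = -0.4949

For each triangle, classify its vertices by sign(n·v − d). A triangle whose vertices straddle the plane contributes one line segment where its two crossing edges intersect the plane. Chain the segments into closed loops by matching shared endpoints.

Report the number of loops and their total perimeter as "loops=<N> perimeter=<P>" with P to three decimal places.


Straddling triangles (32 of 48):
  (v1,v4,v2) [++-] → (2.03163, 0.177153, -0.4949)–(2.105, 0, -0.4949)  len=0.1917
  (v2,v4,v5) [-+-] → (2.03163, 0.177153, -0.4949)–(1.4885, 1.4885, -0.4949)  len=1.4194
  (v2,v5,v0) [--+] → (1.90303, 1.13419, -0.4949)–(2.37278, 0, -0.4949)  len=1.2276
  (v0,v5,v3) [+-+] → (1.90303, 1.13419, -0.4949)–(1.67785, 1.67785, -0.4949)  len=0.5884
  (v4,v7,v5) [++-] → (1.31135, 1.56187, -0.4949)–(1.4885, 1.4885, -0.4949)  len=0.1917
  (v5,v7,v8) [-+-] → (1.31135, 1.56187, -0.4949)–(0, 2.105, -0.4949)  len=1.4194
  (v5,v8,v3) [--+] → (0.543659, 2.14761, -0.4949)–(1.67785, 1.67785, -0.4949)  len=1.2276
  (v3,v8,v6) [+-+] → (0.543659, 2.14761, -0.4949)–(0, 2.37278, -0.4949)  len=0.5884
  (v7,v10,v8) [++-] → (-0.177153, 2.03163, -0.4949)–(0, 2.105, -0.4949)  len=0.1917
  (v8,v10,v11) [-+-] → (-0.177153, 2.03163, -0.4949)–(-1.4885, 1.4885, -0.4949)  len=1.4194
  (v8,v11,v6) [--+] → (-1.13419, 1.90303, -0.4949)–(0, 2.37278, -0.4949)  len=1.2276
  (v6,v11,v9) [+-+] → (-1.13419, 1.90303, -0.4949)–(-1.67785, 1.67785, -0.4949)  len=0.5884
  (v10,v13,v11) [++-] → (-1.56187, 1.31135, -0.4949)–(-1.4885, 1.4885, -0.4949)  len=0.1917
  (v11,v13,v14) [-+-] → (-1.56187, 1.31135, -0.4949)–(-2.105, 0, -0.4949)  len=1.4194
  (v11,v14,v9) [--+] → (-2.14761, 0.543659, -0.4949)–(-1.67785, 1.67785, -0.4949)  len=1.2276
  (v9,v14,v12) [+-+] → (-2.14761, 0.543659, -0.4949)–(-2.37278, 0, -0.4949)  len=0.5884
  (v13,v16,v14) [++-] → (-2.03163, -0.177153, -0.4949)–(-2.105, 0, -0.4949)  len=0.1917
  (v14,v16,v17) [-+-] → (-2.03163, -0.177153, -0.4949)–(-1.4885, -1.4885, -0.4949)  len=1.4194
  (v14,v17,v12) [--+] → (-1.90303, -1.13419, -0.4949)–(-2.37278, 0, -0.4949)  len=1.2276
  (v12,v17,v15) [+-+] → (-1.90303, -1.13419, -0.4949)–(-1.67785, -1.67785, -0.4949)  len=0.5884
  (v16,v19,v17) [++-] → (-1.31135, -1.56187, -0.4949)–(-1.4885, -1.4885, -0.4949)  len=0.1917
  (v17,v19,v20) [-+-] → (-1.31135, -1.56187, -0.4949)–(0, -2.105, -0.4949)  len=1.4194
  (v17,v20,v15) [--+] → (-0.543659, -2.14761, -0.4949)–(-1.67785, -1.67785, -0.4949)  len=1.2276
  (v15,v20,v18) [+-+] → (-0.543659, -2.14761, -0.4949)–(0, -2.37278, -0.4949)  len=0.5884
  (v19,v22,v20) [++-] → (0.177153, -2.03163, -0.4949)–(0, -2.105, -0.4949)  len=0.1917
  (v20,v22,v23) [-+-] → (0.177153, -2.03163, -0.4949)–(1.4885, -1.4885, -0.4949)  len=1.4194
  (v20,v23,v18) [--+] → (1.13419, -1.90303, -0.4949)–(0, -2.37278, -0.4949)  len=1.2276
  (v18,v23,v21) [+-+] → (1.13419, -1.90303, -0.4949)–(1.67785, -1.67785, -0.4949)  len=0.5884
  (v22,v1,v23) [++-] → (1.56187, -1.31135, -0.4949)–(1.4885, -1.4885, -0.4949)  len=0.1917
  (v23,v1,v2) [-+-] → (1.56187, -1.31135, -0.4949)–(2.105, 0, -0.4949)  len=1.4194
  (v23,v2,v21) [--+] → (2.14761, -0.543659, -0.4949)–(1.67785, -1.67785, -0.4949)  len=1.2276
  (v21,v2,v0) [+-+] → (2.14761, -0.543659, -0.4949)–(2.37278, 0, -0.4949)  len=0.5884

Chained into 2 loop(s):
  loop 1: 16 segments, perimeter = 12.8890
  loop 2: 16 segments, perimeter = 14.5286
Total perimeter = 27.418

loops=2 perimeter=27.418


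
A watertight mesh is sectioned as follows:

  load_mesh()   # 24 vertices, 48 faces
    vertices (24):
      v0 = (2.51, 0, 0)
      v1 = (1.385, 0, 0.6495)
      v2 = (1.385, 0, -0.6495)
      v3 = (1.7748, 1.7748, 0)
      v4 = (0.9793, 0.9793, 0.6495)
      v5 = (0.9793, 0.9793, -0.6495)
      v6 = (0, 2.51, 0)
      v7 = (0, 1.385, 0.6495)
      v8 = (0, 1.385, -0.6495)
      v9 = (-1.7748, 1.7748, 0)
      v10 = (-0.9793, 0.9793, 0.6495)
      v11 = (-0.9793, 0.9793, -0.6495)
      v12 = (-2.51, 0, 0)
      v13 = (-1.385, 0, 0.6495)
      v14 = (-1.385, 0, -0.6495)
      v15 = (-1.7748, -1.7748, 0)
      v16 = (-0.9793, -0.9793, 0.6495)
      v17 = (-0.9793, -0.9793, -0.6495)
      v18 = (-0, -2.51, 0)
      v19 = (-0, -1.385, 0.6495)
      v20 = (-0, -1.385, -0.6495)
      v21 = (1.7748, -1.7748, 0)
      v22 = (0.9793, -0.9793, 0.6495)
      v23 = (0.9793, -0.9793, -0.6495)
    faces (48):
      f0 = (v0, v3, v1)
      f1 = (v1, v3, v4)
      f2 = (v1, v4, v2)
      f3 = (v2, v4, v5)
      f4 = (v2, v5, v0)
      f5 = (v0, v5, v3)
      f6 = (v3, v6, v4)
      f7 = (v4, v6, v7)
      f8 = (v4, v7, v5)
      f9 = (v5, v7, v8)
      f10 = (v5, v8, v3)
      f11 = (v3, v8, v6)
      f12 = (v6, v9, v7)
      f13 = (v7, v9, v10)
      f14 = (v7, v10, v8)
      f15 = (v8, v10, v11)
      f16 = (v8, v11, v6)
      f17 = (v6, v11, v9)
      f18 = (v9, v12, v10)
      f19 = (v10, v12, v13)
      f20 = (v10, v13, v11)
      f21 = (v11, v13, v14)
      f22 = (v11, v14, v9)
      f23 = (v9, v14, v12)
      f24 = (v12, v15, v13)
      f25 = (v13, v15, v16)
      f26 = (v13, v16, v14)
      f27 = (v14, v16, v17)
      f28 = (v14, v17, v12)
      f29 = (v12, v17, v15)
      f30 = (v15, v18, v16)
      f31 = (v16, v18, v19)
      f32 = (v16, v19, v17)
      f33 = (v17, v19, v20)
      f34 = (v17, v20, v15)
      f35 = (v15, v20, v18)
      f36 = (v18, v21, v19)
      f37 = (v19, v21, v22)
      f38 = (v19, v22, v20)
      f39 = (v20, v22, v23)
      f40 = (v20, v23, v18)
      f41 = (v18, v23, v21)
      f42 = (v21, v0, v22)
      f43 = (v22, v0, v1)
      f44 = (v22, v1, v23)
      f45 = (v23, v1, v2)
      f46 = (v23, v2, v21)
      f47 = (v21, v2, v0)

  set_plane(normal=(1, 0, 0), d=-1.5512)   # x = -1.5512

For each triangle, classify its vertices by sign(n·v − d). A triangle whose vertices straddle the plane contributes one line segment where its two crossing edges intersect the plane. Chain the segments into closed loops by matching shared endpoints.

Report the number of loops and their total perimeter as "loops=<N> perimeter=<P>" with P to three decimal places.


loops=1 perimeter=7.840

Straddling triangles (14 of 48):
  (v6,v9,v7) [+-+] → (-1.5512, 1.86742, 0)–(-1.5512, 1.72569, 0.0818279)  len=0.1637
  (v7,v9,v10) [+-+] → (-1.5512, 1.72569, 0.0818279)–(-1.5512, 1.5512, 0.182562)  len=0.2015
  (v6,v11,v9) [++-] → (-1.5512, 1.5512, -0.182562)–(-1.5512, 1.86742, 0)  len=0.3651
  (v9,v12,v10) [--+] → (-1.5512, 0.613414, 0.406834)–(-1.5512, 1.5512, 0.182562)  len=0.9642
  (v10,v12,v13) [+-+] → (-1.5512, 0.613414, 0.406834)–(-1.5512, 0, 0.553547)  len=0.6307
  (v11,v14,v9) [++-] → (-1.5512, 0.756726, -0.372571)–(-1.5512, 1.5512, -0.182562)  len=0.8169
  (v9,v14,v12) [-+-] → (-1.5512, 0.756726, -0.372571)–(-1.5512, 0, -0.553547)  len=0.7781
  (v12,v15,v13) [--+] → (-1.5512, -0.756726, 0.372571)–(-1.5512, 0, 0.553547)  len=0.7781
  (v13,v15,v16) [+-+] → (-1.5512, -0.756726, 0.372571)–(-1.5512, -1.5512, 0.182562)  len=0.8169
  (v14,v17,v12) [++-] → (-1.5512, -0.613414, -0.406834)–(-1.5512, 0, -0.553547)  len=0.6307
  (v12,v17,v15) [-+-] → (-1.5512, -0.613414, -0.406834)–(-1.5512, -1.5512, -0.182562)  len=0.9642
  (v15,v18,v16) [-++] → (-1.5512, -1.86742, 0)–(-1.5512, -1.5512, 0.182562)  len=0.3651
  (v17,v20,v15) [++-] → (-1.5512, -1.72569, -0.0818279)–(-1.5512, -1.5512, -0.182562)  len=0.2015
  (v15,v20,v18) [-++] → (-1.5512, -1.72569, -0.0818279)–(-1.5512, -1.86742, 0)  len=0.1637

Chained into 1 loop(s):
  loop 1: 14 segments, perimeter = 7.8403
Total perimeter = 7.840


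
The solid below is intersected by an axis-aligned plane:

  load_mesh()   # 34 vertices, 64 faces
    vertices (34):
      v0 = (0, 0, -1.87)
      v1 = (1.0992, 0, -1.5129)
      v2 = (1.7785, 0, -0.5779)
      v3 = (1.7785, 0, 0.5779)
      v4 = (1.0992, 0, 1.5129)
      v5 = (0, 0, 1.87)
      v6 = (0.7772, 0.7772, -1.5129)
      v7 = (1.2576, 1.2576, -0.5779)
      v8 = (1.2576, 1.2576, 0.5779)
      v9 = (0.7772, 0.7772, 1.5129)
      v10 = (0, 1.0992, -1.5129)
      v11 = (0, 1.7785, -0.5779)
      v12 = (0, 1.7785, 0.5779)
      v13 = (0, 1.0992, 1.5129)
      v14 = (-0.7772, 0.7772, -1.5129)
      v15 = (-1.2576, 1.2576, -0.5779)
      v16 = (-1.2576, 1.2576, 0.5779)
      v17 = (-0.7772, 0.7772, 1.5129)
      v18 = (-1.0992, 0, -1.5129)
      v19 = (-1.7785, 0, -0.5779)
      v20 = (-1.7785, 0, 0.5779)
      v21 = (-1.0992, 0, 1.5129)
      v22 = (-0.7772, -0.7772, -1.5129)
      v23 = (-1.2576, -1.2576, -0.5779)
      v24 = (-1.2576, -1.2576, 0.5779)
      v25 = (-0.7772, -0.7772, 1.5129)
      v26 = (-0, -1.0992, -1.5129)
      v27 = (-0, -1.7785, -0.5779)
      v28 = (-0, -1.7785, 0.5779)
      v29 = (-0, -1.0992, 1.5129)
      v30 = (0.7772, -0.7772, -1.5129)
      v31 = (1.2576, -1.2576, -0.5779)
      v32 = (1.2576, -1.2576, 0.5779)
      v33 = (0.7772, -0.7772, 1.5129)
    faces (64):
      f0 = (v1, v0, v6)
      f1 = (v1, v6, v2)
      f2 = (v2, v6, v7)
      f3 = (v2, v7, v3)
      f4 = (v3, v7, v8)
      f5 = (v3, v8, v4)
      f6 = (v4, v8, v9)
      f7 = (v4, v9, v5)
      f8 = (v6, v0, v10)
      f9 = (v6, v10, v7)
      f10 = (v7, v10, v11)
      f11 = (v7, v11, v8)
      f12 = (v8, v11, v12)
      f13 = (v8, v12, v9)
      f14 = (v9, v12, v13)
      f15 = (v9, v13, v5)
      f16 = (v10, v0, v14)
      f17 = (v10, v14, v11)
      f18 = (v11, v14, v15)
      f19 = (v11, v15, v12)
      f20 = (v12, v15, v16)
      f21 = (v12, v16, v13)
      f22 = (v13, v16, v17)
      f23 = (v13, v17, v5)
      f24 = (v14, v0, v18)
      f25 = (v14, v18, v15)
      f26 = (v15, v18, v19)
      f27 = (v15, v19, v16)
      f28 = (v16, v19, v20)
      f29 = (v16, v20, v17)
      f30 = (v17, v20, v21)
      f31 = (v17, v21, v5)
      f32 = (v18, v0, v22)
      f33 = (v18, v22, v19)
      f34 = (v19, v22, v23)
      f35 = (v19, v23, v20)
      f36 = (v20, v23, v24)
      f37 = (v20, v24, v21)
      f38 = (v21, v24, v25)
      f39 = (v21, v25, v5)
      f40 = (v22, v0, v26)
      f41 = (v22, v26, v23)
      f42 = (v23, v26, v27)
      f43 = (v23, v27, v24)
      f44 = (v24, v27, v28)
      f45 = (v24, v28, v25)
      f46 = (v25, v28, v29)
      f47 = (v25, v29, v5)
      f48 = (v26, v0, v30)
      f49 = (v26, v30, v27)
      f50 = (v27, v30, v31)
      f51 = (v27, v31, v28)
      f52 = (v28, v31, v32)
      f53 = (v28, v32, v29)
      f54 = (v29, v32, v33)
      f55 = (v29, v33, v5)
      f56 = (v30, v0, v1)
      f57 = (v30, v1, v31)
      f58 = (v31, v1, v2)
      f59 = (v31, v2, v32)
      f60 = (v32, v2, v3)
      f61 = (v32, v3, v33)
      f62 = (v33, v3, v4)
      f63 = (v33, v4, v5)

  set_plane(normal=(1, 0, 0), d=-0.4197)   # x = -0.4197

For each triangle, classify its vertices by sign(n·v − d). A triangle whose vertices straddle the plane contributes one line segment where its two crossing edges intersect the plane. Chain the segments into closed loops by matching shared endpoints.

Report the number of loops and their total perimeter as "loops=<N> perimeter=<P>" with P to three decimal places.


loops=1 perimeter=10.755

Straddling triangles (20 of 64):
  (v10,v0,v14) [++-] → (-0.4197, 0.4197, -1.67716)–(-0.4197, 0.925315, -1.5129)  len=0.5316
  (v10,v14,v11) [+-+] → (-0.4197, 0.925315, -1.5129)–(-0.4197, 1.23778, -1.08281)  len=0.5316
  (v11,v14,v15) [+--] → (-0.4197, 1.23778, -1.08281)–(-0.4197, 1.60466, -0.5779)  len=0.6241
  (v11,v15,v12) [+-+] → (-0.4197, 1.60466, -0.5779)–(-0.4197, 1.60466, 0.192174)  len=0.7701
  (v12,v15,v16) [+--] → (-0.4197, 1.60466, 0.192174)–(-0.4197, 1.60466, 0.5779)  len=0.3857
  (v12,v16,v13) [+-+] → (-0.4197, 1.60466, 0.5779)–(-0.4197, 1.15206, 1.20086)  len=0.7700
  (v13,v16,v17) [+--] → (-0.4197, 1.15206, 1.20086)–(-0.4197, 0.925315, 1.5129)  len=0.3857
  (v13,v17,v5) [+-+] → (-0.4197, 0.925315, 1.5129)–(-0.4197, 0.4197, 1.67716)  len=0.5316
  (v14,v0,v18) [-+-] → (-0.4197, 0.4197, -1.67716)–(-0.4197, 0, -1.73365)  len=0.4235
  (v17,v21,v5) [--+] → (-0.4197, 0, 1.73365)–(-0.4197, 0.4197, 1.67716)  len=0.4235
  (v18,v0,v22) [-+-] → (-0.4197, 0, -1.73365)–(-0.4197, -0.4197, -1.67716)  len=0.4235
  (v21,v25,v5) [--+] → (-0.4197, -0.4197, 1.67716)–(-0.4197, 0, 1.73365)  len=0.4235
  (v22,v0,v26) [-++] → (-0.4197, -0.4197, -1.67716)–(-0.4197, -0.925315, -1.5129)  len=0.5316
  (v22,v26,v23) [-+-] → (-0.4197, -0.925315, -1.5129)–(-0.4197, -1.15206, -1.20086)  len=0.3857
  (v23,v26,v27) [-++] → (-0.4197, -1.15206, -1.20086)–(-0.4197, -1.60466, -0.5779)  len=0.7700
  (v23,v27,v24) [-+-] → (-0.4197, -1.60466, -0.5779)–(-0.4197, -1.60466, -0.192174)  len=0.3857
  (v24,v27,v28) [-++] → (-0.4197, -1.60466, -0.192174)–(-0.4197, -1.60466, 0.5779)  len=0.7701
  (v24,v28,v25) [-+-] → (-0.4197, -1.60466, 0.5779)–(-0.4197, -1.23778, 1.08281)  len=0.6241
  (v25,v28,v29) [-++] → (-0.4197, -1.23778, 1.08281)–(-0.4197, -0.925315, 1.5129)  len=0.5316
  (v25,v29,v5) [-++] → (-0.4197, -0.925315, 1.5129)–(-0.4197, -0.4197, 1.67716)  len=0.5316

Chained into 1 loop(s):
  loop 1: 20 segments, perimeter = 10.7550
Total perimeter = 10.755


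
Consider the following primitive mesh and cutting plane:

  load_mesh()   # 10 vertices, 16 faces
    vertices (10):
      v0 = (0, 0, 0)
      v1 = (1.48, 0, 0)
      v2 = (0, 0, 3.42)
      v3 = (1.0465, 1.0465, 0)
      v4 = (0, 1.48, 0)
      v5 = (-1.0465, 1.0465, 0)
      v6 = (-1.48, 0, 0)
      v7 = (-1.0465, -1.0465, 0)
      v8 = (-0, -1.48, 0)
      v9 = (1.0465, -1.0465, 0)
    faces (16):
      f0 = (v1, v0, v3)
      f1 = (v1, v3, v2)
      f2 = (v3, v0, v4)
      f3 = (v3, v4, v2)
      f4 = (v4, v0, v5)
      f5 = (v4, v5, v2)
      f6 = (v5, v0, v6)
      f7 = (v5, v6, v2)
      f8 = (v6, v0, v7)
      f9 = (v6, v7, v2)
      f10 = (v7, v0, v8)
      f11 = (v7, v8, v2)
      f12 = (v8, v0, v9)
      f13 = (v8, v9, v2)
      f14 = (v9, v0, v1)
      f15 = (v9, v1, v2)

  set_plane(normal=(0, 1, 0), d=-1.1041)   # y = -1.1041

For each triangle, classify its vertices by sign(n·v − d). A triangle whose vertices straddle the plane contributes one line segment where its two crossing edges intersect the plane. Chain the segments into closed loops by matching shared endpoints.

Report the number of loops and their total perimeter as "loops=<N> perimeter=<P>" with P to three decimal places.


Straddling triangles (4 of 16):
  (v7,v0,v8) [++-] → (0, -1.1041, 0)–(-0.907449, -1.1041, 0)  len=0.9074
  (v7,v8,v2) [+-+] → (-0.907449, -1.1041, 0)–(0, -1.1041, 0.868634)  len=1.2562
  (v8,v0,v9) [-++] → (0, -1.1041, 0)–(0.907449, -1.1041, 0)  len=0.9074
  (v8,v9,v2) [-++] → (0.907449, -1.1041, 0)–(0, -1.1041, 0.868634)  len=1.2562

Chained into 1 loop(s):
  loop 1: 4 segments, perimeter = 4.3273
Total perimeter = 4.327

loops=1 perimeter=4.327


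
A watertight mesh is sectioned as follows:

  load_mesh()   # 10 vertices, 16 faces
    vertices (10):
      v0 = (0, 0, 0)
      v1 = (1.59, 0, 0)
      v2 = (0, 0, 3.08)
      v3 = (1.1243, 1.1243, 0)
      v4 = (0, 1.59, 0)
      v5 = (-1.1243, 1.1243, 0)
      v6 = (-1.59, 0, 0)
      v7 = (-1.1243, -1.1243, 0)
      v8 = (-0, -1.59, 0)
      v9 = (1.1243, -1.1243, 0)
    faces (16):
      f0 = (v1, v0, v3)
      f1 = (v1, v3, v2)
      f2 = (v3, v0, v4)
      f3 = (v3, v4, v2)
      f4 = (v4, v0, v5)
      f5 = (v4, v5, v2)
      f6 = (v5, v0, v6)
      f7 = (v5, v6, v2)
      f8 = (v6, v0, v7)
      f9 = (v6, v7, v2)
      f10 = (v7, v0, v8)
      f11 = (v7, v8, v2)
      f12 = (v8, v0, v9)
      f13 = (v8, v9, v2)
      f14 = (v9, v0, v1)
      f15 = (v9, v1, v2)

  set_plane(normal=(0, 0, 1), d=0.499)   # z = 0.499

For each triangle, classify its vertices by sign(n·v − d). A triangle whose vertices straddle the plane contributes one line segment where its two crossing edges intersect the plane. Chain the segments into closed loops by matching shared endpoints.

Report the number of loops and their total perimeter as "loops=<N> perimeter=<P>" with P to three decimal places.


loops=1 perimeter=8.158

Straddling triangles (8 of 16):
  (v1,v3,v2) [--+] → (0.942149, 0.942149, 0.499)–(1.3324, 0, 0.499)  len=1.0198
  (v3,v4,v2) [--+] → (0, 1.3324, 0.499)–(0.942149, 0.942149, 0.499)  len=1.0198
  (v4,v5,v2) [--+] → (-0.942149, 0.942149, 0.499)–(0, 1.3324, 0.499)  len=1.0198
  (v5,v6,v2) [--+] → (-1.3324, 0, 0.499)–(-0.942149, 0.942149, 0.499)  len=1.0198
  (v6,v7,v2) [--+] → (-0.942149, -0.942149, 0.499)–(-1.3324, 0, 0.499)  len=1.0198
  (v7,v8,v2) [--+] → (0, -1.3324, 0.499)–(-0.942149, -0.942149, 0.499)  len=1.0198
  (v8,v9,v2) [--+] → (0.942149, -0.942149, 0.499)–(0, -1.3324, 0.499)  len=1.0198
  (v9,v1,v2) [--+] → (1.3324, 0, 0.499)–(0.942149, -0.942149, 0.499)  len=1.0198

Chained into 1 loop(s):
  loop 1: 8 segments, perimeter = 8.1582
Total perimeter = 8.158


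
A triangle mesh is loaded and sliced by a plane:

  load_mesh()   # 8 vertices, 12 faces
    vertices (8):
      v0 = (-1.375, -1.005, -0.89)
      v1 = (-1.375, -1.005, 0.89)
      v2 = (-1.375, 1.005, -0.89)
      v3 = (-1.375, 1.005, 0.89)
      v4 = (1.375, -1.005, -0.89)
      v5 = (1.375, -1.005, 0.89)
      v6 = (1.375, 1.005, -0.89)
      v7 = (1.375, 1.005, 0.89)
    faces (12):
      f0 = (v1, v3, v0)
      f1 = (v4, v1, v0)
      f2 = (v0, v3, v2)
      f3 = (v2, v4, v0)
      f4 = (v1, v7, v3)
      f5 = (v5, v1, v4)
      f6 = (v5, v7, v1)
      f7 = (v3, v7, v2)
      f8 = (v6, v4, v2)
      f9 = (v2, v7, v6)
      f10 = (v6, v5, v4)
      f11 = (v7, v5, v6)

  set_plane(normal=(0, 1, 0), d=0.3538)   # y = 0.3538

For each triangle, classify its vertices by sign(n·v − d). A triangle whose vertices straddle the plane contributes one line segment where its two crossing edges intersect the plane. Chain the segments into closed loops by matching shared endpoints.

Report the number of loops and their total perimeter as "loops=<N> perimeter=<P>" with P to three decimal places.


Straddling triangles (8 of 12):
  (v1,v3,v0) [-+-] → (-1.375, 0.3538, 0.89)–(-1.375, 0.3538, 0.313315)  len=0.5767
  (v0,v3,v2) [-++] → (-1.375, 0.3538, 0.313315)–(-1.375, 0.3538, -0.89)  len=1.2033
  (v2,v4,v0) [+--] → (-0.484055, 0.3538, -0.89)–(-1.375, 0.3538, -0.89)  len=0.8909
  (v1,v7,v3) [-++] → (0.484055, 0.3538, 0.89)–(-1.375, 0.3538, 0.89)  len=1.8591
  (v5,v7,v1) [-+-] → (1.375, 0.3538, 0.89)–(0.484055, 0.3538, 0.89)  len=0.8909
  (v6,v4,v2) [+-+] → (1.375, 0.3538, -0.89)–(-0.484055, 0.3538, -0.89)  len=1.8591
  (v6,v5,v4) [+--] → (1.375, 0.3538, -0.313315)–(1.375, 0.3538, -0.89)  len=0.5767
  (v7,v5,v6) [+-+] → (1.375, 0.3538, 0.89)–(1.375, 0.3538, -0.313315)  len=1.2033

Chained into 1 loop(s):
  loop 1: 8 segments, perimeter = 9.0600
Total perimeter = 9.060

loops=1 perimeter=9.060


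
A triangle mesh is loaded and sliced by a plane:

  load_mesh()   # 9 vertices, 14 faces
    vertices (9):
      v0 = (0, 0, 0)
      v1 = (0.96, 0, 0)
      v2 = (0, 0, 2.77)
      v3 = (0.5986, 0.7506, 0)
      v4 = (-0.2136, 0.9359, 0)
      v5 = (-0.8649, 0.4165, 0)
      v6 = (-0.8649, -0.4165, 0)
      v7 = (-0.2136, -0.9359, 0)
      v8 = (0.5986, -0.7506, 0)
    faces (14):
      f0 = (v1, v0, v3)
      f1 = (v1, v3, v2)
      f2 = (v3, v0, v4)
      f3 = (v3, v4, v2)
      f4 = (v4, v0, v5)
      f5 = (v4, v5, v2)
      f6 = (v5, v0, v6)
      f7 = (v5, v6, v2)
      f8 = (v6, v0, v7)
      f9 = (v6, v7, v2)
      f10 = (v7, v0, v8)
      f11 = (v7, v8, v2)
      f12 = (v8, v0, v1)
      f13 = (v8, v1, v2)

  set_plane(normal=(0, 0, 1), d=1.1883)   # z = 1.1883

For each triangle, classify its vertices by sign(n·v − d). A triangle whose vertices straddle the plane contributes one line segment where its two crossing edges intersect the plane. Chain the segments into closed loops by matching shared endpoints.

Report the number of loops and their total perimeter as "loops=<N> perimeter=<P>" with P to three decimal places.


loops=1 perimeter=3.330

Straddling triangles (7 of 14):
  (v1,v3,v2) [--+] → (0.341807, 0.428601, 1.1883)–(0.54817, 0, 1.1883)  len=0.4757
  (v3,v4,v2) [--+] → (-0.121968, 0.534409, 1.1883)–(0.341807, 0.428601, 1.1883)  len=0.4757
  (v4,v5,v2) [--+] → (-0.493867, 0.237826, 1.1883)–(-0.121968, 0.534409, 1.1883)  len=0.4757
  (v5,v6,v2) [--+] → (-0.493867, -0.237826, 1.1883)–(-0.493867, 0.237826, 1.1883)  len=0.4757
  (v6,v7,v2) [--+] → (-0.121968, -0.534409, 1.1883)–(-0.493867, -0.237826, 1.1883)  len=0.4757
  (v7,v8,v2) [--+] → (0.341807, -0.428601, 1.1883)–(-0.121968, -0.534409, 1.1883)  len=0.4757
  (v8,v1,v2) [--+] → (0.54817, 0, 1.1883)–(0.341807, -0.428601, 1.1883)  len=0.4757

Chained into 1 loop(s):
  loop 1: 7 segments, perimeter = 3.3298
Total perimeter = 3.330


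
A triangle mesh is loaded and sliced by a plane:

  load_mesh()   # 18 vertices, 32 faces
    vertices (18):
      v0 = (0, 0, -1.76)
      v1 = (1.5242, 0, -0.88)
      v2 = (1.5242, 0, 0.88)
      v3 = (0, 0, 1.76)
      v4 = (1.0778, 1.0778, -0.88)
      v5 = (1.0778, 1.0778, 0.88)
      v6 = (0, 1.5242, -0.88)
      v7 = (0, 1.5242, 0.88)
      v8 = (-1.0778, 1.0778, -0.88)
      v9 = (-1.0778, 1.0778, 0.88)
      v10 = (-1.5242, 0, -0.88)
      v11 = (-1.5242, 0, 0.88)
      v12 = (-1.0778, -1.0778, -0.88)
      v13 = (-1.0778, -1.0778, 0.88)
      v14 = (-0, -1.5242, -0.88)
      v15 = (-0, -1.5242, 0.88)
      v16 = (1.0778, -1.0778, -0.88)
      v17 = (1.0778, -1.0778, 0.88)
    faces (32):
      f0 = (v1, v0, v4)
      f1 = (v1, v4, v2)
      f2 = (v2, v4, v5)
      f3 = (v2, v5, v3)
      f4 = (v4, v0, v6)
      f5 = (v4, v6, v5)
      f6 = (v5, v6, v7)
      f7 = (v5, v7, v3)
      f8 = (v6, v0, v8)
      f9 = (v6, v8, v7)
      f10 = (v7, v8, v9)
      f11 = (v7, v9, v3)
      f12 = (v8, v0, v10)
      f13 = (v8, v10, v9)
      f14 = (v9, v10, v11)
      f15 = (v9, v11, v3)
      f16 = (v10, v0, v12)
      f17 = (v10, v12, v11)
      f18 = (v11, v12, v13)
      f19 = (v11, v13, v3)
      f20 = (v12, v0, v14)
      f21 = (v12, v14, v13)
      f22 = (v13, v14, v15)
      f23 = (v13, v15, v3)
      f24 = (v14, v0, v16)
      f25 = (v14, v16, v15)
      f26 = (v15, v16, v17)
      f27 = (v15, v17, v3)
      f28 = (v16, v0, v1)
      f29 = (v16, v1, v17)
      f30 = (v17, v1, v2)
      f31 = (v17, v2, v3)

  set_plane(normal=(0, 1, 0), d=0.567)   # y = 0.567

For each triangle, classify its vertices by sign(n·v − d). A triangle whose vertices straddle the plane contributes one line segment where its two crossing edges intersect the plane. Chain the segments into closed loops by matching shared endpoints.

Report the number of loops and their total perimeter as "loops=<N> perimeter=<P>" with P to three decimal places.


Straddling triangles (12 of 32):
  (v1,v0,v4) [--+] → (0.567, 0.567, -1.29706)–(1.28936, 0.567, -0.88)  len=0.8341
  (v1,v4,v2) [-+-] → (1.28936, 0.567, -0.88)–(1.28936, 0.567, -0.0458861)  len=0.8341
  (v2,v4,v5) [-++] → (1.28936, 0.567, -0.0458861)–(1.28936, 0.567, 0.88)  len=0.9259
  (v2,v5,v3) [-+-] → (1.28936, 0.567, 0.88)–(0.567, 0.567, 1.29706)  len=0.8341
  (v4,v0,v6) [+-+] → (0.567, 0.567, -1.29706)–(0, 0.567, -1.43264)  len=0.5830
  (v5,v7,v3) [++-] → (0, 0.567, 1.43264)–(0.567, 0.567, 1.29706)  len=0.5830
  (v6,v0,v8) [+-+] → (0, 0.567, -1.43264)–(-0.567, 0.567, -1.29706)  len=0.5830
  (v7,v9,v3) [++-] → (-0.567, 0.567, 1.29706)–(0, 0.567, 1.43264)  len=0.5830
  (v8,v0,v10) [+--] → (-0.567, 0.567, -1.29706)–(-1.28936, 0.567, -0.88)  len=0.8341
  (v8,v10,v9) [+-+] → (-1.28936, 0.567, -0.88)–(-1.28936, 0.567, 0.0458861)  len=0.9259
  (v9,v10,v11) [+--] → (-1.28936, 0.567, 0.0458861)–(-1.28936, 0.567, 0.88)  len=0.8341
  (v9,v11,v3) [+--] → (-1.28936, 0.567, 0.88)–(-0.567, 0.567, 1.29706)  len=0.8341

Chained into 1 loop(s):
  loop 1: 12 segments, perimeter = 9.1884
Total perimeter = 9.188

loops=1 perimeter=9.188


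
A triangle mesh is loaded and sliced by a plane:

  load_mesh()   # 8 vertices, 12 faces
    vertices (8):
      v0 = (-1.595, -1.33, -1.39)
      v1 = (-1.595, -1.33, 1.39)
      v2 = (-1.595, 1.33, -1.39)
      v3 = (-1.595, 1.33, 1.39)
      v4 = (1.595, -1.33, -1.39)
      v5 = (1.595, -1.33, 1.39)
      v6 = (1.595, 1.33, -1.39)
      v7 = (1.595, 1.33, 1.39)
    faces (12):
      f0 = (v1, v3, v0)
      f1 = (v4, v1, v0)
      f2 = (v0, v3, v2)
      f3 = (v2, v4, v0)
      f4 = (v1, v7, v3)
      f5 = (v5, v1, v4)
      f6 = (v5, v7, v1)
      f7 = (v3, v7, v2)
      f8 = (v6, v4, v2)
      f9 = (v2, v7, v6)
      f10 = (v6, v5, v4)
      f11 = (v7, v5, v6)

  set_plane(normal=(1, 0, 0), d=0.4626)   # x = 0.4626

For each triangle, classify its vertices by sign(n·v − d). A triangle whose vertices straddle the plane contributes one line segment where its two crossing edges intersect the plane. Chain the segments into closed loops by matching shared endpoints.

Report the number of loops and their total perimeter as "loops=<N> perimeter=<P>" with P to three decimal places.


loops=1 perimeter=10.880

Straddling triangles (8 of 12):
  (v4,v1,v0) [+--] → (0.4626, -1.33, -0.403144)–(0.4626, -1.33, -1.39)  len=0.9869
  (v2,v4,v0) [-+-] → (0.4626, -0.385742, -1.39)–(0.4626, -1.33, -1.39)  len=0.9443
  (v1,v7,v3) [-+-] → (0.4626, 0.385742, 1.39)–(0.4626, 1.33, 1.39)  len=0.9443
  (v5,v1,v4) [+-+] → (0.4626, -1.33, 1.39)–(0.4626, -1.33, -0.403144)  len=1.7931
  (v5,v7,v1) [++-] → (0.4626, 0.385742, 1.39)–(0.4626, -1.33, 1.39)  len=1.7157
  (v3,v7,v2) [-+-] → (0.4626, 1.33, 1.39)–(0.4626, 1.33, 0.403144)  len=0.9869
  (v6,v4,v2) [++-] → (0.4626, -0.385742, -1.39)–(0.4626, 1.33, -1.39)  len=1.7157
  (v2,v7,v6) [-++] → (0.4626, 1.33, 0.403144)–(0.4626, 1.33, -1.39)  len=1.7931

Chained into 1 loop(s):
  loop 1: 8 segments, perimeter = 10.8800
Total perimeter = 10.880


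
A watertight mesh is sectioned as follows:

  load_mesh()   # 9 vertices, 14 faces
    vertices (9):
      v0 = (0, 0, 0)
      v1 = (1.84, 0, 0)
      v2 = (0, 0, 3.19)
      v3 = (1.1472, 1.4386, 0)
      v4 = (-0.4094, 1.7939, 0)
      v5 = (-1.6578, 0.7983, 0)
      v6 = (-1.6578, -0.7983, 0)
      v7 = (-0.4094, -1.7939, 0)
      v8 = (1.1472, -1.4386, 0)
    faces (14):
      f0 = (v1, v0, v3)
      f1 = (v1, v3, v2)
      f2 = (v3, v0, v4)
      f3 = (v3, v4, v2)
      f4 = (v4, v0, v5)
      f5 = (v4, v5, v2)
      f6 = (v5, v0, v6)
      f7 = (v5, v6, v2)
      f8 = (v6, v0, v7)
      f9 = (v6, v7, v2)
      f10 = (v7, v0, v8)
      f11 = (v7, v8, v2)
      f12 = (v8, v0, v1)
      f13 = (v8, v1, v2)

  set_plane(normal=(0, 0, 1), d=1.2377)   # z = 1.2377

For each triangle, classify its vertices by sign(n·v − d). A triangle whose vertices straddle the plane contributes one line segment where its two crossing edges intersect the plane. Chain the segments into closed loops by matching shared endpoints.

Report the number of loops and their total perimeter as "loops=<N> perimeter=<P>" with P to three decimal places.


Straddling triangles (7 of 14):
  (v1,v3,v2) [--+] → (0.702094, 0.880432, 1.2377)–(1.12609, 0, 1.2377)  len=0.9772
  (v3,v4,v2) [--+] → (-0.250555, 1.09788, 1.2377)–(0.702094, 0.880432, 1.2377)  len=0.9772
  (v4,v5,v2) [--+] → (-1.01458, 0.488565, 1.2377)–(-0.250555, 1.09788, 1.2377)  len=0.9772
  (v5,v6,v2) [--+] → (-1.01458, -0.488565, 1.2377)–(-1.01458, 0.488565, 1.2377)  len=0.9771
  (v6,v7,v2) [--+] → (-0.250555, -1.09788, 1.2377)–(-1.01458, -0.488565, 1.2377)  len=0.9772
  (v7,v8,v2) [--+] → (0.702094, -0.880432, 1.2377)–(-0.250555, -1.09788, 1.2377)  len=0.9772
  (v8,v1,v2) [--+] → (1.12609, 0, 1.2377)–(0.702094, -0.880432, 1.2377)  len=0.9772

Chained into 1 loop(s):
  loop 1: 7 segments, perimeter = 6.8403
Total perimeter = 6.840

loops=1 perimeter=6.840


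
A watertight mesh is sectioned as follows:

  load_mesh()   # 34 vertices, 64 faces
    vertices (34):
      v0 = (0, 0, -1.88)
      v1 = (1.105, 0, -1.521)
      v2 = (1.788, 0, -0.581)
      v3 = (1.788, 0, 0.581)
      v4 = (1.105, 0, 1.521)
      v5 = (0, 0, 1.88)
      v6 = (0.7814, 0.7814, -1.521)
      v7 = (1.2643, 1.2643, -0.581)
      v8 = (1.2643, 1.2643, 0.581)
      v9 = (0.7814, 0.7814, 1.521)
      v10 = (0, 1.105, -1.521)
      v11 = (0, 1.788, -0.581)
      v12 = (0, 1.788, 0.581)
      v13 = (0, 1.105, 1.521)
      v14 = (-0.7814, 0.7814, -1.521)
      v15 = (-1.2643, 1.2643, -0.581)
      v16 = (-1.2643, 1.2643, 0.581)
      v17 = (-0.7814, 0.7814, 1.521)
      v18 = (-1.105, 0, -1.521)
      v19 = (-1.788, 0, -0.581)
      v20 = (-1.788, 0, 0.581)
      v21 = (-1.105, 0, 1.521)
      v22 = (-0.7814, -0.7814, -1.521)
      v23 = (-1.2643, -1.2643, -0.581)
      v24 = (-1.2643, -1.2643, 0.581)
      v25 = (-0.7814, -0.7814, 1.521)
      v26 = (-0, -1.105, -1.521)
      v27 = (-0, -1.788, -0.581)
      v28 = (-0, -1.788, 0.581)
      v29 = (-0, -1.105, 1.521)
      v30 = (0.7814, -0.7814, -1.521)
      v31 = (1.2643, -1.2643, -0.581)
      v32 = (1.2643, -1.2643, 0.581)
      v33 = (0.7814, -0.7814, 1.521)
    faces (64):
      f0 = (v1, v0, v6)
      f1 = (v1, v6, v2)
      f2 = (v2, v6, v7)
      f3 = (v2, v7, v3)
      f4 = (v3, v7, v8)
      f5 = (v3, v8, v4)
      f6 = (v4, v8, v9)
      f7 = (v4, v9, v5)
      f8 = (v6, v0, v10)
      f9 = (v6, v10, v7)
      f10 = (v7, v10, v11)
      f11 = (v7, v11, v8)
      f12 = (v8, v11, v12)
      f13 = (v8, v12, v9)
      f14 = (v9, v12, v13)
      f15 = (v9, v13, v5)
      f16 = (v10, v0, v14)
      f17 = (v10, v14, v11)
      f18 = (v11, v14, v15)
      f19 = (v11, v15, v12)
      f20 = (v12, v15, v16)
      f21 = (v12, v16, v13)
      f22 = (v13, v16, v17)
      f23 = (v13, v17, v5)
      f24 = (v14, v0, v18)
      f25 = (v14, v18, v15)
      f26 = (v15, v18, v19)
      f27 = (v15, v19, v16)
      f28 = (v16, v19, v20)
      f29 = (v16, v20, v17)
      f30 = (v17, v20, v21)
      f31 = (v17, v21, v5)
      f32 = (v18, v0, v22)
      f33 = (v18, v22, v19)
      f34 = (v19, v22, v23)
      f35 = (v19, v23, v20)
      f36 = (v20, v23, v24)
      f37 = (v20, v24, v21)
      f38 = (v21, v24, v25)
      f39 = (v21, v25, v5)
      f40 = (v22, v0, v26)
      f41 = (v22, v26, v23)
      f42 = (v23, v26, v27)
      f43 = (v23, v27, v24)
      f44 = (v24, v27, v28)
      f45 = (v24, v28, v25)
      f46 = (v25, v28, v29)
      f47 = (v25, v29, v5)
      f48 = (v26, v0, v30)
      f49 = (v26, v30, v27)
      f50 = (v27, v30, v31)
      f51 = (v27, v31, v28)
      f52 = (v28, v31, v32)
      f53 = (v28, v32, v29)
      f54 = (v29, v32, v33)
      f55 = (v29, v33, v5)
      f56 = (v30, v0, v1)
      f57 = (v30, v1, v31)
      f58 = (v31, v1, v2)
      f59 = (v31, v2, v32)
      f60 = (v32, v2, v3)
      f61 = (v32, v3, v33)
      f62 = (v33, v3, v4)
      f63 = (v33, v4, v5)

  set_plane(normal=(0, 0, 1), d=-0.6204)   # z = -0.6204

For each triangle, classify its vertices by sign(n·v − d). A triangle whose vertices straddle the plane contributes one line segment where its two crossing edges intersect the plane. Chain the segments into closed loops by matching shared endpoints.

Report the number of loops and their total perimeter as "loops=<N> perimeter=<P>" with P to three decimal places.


Straddling triangles (16 of 64):
  (v1,v6,v2) [--+] → (1.74581, 0.0327523, -0.6204)–(1.75937, 0, -0.6204)  len=0.0354
  (v2,v6,v7) [+-+] → (1.74581, 0.0327523, -0.6204)–(1.24406, 1.24406, -0.6204)  len=1.3111
  (v6,v10,v7) [--+] → (1.21131, 1.25762, -0.6204)–(1.24406, 1.24406, -0.6204)  len=0.0354
  (v7,v10,v11) [+-+] → (1.21131, 1.25762, -0.6204)–(0, 1.75937, -0.6204)  len=1.3111
  (v10,v14,v11) [--+] → (-0.0327523, 1.74581, -0.6204)–(0, 1.75937, -0.6204)  len=0.0354
  (v11,v14,v15) [+-+] → (-0.0327523, 1.74581, -0.6204)–(-1.24406, 1.24406, -0.6204)  len=1.3111
  (v14,v18,v15) [--+] → (-1.25762, 1.21131, -0.6204)–(-1.24406, 1.24406, -0.6204)  len=0.0354
  (v15,v18,v19) [+-+] → (-1.25762, 1.21131, -0.6204)–(-1.75937, 0, -0.6204)  len=1.3111
  (v18,v22,v19) [--+] → (-1.74581, -0.0327523, -0.6204)–(-1.75937, 0, -0.6204)  len=0.0354
  (v19,v22,v23) [+-+] → (-1.74581, -0.0327523, -0.6204)–(-1.24406, -1.24406, -0.6204)  len=1.3111
  (v22,v26,v23) [--+] → (-1.21131, -1.25762, -0.6204)–(-1.24406, -1.24406, -0.6204)  len=0.0354
  (v23,v26,v27) [+-+] → (-1.21131, -1.25762, -0.6204)–(0, -1.75937, -0.6204)  len=1.3111
  (v26,v30,v27) [--+] → (0.0327523, -1.74581, -0.6204)–(0, -1.75937, -0.6204)  len=0.0354
  (v27,v30,v31) [+-+] → (0.0327523, -1.74581, -0.6204)–(1.24406, -1.24406, -0.6204)  len=1.3111
  (v30,v1,v31) [--+] → (1.25762, -1.21131, -0.6204)–(1.24406, -1.24406, -0.6204)  len=0.0354
  (v31,v1,v2) [+-+] → (1.25762, -1.21131, -0.6204)–(1.75937, 0, -0.6204)  len=1.3111

Chained into 1 loop(s):
  loop 1: 16 segments, perimeter = 10.7725
Total perimeter = 10.773

loops=1 perimeter=10.773
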